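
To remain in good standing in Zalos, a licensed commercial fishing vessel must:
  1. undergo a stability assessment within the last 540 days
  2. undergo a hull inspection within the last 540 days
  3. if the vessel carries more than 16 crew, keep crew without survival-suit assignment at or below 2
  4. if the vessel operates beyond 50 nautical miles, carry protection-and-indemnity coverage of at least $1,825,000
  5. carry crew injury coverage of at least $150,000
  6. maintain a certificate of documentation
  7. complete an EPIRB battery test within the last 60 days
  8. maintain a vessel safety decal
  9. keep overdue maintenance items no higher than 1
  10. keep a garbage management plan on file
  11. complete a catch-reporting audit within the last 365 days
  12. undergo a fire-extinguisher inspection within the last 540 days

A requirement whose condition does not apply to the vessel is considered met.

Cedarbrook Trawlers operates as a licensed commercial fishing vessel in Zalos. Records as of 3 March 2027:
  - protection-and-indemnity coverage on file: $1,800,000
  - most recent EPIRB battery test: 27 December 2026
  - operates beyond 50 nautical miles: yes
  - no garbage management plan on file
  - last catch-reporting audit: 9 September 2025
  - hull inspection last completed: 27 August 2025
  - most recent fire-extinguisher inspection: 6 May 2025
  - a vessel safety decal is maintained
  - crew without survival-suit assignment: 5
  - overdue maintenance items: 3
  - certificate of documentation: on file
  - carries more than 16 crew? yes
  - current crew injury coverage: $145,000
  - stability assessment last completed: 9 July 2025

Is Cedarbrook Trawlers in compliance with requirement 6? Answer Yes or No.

6. certificate of documentation present → met

Yes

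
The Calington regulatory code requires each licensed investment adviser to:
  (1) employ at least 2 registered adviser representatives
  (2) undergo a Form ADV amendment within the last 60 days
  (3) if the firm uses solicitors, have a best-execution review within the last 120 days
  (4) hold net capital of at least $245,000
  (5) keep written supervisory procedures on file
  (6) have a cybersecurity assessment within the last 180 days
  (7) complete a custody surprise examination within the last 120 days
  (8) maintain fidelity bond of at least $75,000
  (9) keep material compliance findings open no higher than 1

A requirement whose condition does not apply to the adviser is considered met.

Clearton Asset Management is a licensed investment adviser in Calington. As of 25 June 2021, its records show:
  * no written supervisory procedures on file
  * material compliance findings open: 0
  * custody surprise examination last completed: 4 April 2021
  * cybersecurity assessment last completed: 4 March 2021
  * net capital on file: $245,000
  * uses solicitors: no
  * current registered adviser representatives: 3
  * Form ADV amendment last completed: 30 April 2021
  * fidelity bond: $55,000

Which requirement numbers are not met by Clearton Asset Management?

5, 8

1. registered adviser representatives 3 ≥ 2 → met
2. Form ADV amendment 56 days ago vs limit 60 → met
3. condition 'uses solicitors' does not hold → requirement n/a → met
4. net capital $245,000 ≥ $245,000 → met
5. written supervisory procedures absent → not met
6. cybersecurity assessment 113 days ago vs limit 180 → met
7. custody surprise examination 82 days ago vs limit 120 → met
8. fidelity bond $55,000 < $75,000 → not met
9. material compliance findings open 0 ≤ 1 → met
Not met: 5, 8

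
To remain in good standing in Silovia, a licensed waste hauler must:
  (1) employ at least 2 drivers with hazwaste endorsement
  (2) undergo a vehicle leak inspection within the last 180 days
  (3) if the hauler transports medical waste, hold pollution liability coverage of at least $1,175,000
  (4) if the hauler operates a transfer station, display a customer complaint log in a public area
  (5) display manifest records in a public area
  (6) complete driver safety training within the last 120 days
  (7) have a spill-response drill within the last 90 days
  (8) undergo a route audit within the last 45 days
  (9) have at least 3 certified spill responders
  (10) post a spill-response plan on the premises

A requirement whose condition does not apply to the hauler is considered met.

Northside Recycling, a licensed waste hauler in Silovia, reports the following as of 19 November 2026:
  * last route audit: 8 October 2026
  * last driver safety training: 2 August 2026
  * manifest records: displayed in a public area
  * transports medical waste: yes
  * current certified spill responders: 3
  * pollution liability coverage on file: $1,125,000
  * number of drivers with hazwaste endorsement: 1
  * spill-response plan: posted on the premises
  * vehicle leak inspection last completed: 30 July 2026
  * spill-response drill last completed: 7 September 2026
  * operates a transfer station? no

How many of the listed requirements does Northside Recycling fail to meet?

2

1. drivers with hazwaste endorsement 1 < 2 → not met
2. vehicle leak inspection 112 days ago vs limit 180 → met
3. condition 'transports medical waste' holds; pollution liability coverage $1,125,000 < $1,175,000 → not met
4. condition 'operates a transfer station' does not hold → requirement n/a → met
5. manifest records present → met
6. driver safety training 109 days ago vs limit 120 → met
7. spill-response drill 73 days ago vs limit 90 → met
8. route audit 42 days ago vs limit 45 → met
9. certified spill responders 3 ≥ 3 → met
10. spill-response plan present → met
Not met: 2 of 10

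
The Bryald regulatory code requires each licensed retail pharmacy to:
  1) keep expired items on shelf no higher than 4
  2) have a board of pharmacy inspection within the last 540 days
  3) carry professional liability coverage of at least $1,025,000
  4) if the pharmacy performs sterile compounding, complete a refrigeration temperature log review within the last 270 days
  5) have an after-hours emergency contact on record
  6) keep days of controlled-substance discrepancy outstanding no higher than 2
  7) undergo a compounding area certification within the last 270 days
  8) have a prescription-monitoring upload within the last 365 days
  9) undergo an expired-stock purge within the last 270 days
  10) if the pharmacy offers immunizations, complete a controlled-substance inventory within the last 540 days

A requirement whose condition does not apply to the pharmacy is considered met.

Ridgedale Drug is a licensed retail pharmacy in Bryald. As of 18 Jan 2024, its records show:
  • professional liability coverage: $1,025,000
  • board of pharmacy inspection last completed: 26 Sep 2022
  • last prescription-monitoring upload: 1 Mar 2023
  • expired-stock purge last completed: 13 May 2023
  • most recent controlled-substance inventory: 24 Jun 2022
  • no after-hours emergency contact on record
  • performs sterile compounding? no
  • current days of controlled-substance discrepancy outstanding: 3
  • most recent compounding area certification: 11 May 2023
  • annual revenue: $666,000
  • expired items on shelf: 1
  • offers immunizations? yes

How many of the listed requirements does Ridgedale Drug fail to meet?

1. expired items on shelf 1 ≤ 4 → met
2. board of pharmacy inspection 479 days ago vs limit 540 → met
3. professional liability coverage $1,025,000 ≥ $1,025,000 → met
4. condition 'performs sterile compounding' does not hold → requirement n/a → met
5. after-hours emergency contact absent → not met
6. days of controlled-substance discrepancy outstanding 3 > 2 → not met
7. compounding area certification 252 days ago vs limit 270 → met
8. prescription-monitoring upload 323 days ago vs limit 365 → met
9. expired-stock purge 250 days ago vs limit 270 → met
10. condition 'offers immunizations' holds; controlled-substance inventory 573 days ago vs limit 540 → not met
Not met: 3 of 10

3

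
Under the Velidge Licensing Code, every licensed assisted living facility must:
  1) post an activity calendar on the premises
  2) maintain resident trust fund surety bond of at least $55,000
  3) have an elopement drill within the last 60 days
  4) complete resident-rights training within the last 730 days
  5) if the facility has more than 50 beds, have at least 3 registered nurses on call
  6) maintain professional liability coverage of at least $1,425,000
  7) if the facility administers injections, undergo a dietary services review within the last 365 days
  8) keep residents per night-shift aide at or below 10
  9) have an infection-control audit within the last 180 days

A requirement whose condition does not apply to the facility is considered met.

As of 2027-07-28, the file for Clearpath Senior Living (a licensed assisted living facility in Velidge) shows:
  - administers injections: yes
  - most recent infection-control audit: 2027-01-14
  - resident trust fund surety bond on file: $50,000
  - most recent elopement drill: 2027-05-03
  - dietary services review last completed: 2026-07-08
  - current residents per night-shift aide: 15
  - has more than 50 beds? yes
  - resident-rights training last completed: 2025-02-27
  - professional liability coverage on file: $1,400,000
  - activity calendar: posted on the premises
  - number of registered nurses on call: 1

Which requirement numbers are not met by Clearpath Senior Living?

2, 3, 4, 5, 6, 7, 8, 9

1. activity calendar present → met
2. resident trust fund surety bond $50,000 < $55,000 → not met
3. elopement drill 86 days ago vs limit 60 → not met
4. resident-rights training 881 days ago vs limit 730 → not met
5. condition 'has more than 50 beds' holds; registered nurses on call 1 < 3 → not met
6. professional liability coverage $1,400,000 < $1,425,000 → not met
7. condition 'administers injections' holds; dietary services review 385 days ago vs limit 365 → not met
8. residents per night-shift aide 15 > 10 → not met
9. infection-control audit 195 days ago vs limit 180 → not met
Not met: 2, 3, 4, 5, 6, 7, 8, 9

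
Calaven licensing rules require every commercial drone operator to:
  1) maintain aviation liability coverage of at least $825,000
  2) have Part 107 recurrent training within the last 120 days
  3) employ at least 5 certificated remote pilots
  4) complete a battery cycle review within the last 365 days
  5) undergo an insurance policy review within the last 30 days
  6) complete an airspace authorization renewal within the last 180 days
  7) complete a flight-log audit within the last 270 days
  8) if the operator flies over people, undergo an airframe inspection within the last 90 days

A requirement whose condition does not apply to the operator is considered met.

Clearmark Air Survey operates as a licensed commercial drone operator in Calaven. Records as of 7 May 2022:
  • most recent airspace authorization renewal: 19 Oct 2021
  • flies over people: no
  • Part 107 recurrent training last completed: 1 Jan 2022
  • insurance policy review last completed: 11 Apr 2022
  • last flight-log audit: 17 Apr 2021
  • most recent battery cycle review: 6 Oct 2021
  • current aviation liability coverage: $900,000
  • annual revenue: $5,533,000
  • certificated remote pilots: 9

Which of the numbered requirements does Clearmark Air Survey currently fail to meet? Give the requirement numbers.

2, 6, 7

1. aviation liability coverage $900,000 ≥ $825,000 → met
2. Part 107 recurrent training 126 days ago vs limit 120 → not met
3. certificated remote pilots 9 ≥ 5 → met
4. battery cycle review 213 days ago vs limit 365 → met
5. insurance policy review 26 days ago vs limit 30 → met
6. airspace authorization renewal 200 days ago vs limit 180 → not met
7. flight-log audit 385 days ago vs limit 270 → not met
8. condition 'flies over people' does not hold → requirement n/a → met
Not met: 2, 6, 7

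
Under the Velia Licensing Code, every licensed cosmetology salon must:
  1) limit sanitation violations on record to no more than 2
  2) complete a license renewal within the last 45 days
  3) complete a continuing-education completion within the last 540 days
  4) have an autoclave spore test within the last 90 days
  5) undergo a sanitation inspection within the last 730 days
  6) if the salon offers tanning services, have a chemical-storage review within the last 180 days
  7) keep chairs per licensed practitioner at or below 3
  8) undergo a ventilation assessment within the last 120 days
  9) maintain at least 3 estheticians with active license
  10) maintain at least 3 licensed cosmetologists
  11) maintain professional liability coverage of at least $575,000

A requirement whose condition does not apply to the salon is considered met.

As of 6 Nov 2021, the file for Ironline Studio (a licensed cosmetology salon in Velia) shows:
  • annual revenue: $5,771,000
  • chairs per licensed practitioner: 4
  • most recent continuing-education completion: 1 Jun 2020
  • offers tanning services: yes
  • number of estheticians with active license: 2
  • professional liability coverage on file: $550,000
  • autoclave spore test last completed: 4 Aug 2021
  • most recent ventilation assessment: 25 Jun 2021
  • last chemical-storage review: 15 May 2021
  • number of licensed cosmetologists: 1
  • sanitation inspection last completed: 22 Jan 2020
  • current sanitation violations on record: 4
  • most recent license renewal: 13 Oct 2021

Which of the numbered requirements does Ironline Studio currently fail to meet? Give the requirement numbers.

1. sanitation violations on record 4 > 2 → not met
2. license renewal 24 days ago vs limit 45 → met
3. continuing-education completion 523 days ago vs limit 540 → met
4. autoclave spore test 94 days ago vs limit 90 → not met
5. sanitation inspection 654 days ago vs limit 730 → met
6. condition 'offers tanning services' holds; chemical-storage review 175 days ago vs limit 180 → met
7. chairs per licensed practitioner 4 > 3 → not met
8. ventilation assessment 134 days ago vs limit 120 → not met
9. estheticians with active license 2 < 3 → not met
10. licensed cosmetologists 1 < 3 → not met
11. professional liability coverage $550,000 < $575,000 → not met
Not met: 1, 4, 7, 8, 9, 10, 11

1, 4, 7, 8, 9, 10, 11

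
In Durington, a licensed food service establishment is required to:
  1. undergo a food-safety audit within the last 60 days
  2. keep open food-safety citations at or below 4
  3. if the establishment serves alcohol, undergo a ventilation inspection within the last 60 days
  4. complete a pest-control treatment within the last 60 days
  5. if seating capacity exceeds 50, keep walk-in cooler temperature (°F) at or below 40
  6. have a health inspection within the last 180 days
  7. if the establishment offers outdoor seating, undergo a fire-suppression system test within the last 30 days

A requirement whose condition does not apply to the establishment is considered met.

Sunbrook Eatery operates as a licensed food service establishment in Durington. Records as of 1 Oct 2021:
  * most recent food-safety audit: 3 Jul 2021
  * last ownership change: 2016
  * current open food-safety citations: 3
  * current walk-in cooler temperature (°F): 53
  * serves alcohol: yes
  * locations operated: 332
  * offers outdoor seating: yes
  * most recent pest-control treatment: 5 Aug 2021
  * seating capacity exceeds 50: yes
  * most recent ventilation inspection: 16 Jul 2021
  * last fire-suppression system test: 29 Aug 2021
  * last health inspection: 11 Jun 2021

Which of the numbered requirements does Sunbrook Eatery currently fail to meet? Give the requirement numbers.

1, 3, 5, 7

1. food-safety audit 90 days ago vs limit 60 → not met
2. open food-safety citations 3 ≤ 4 → met
3. condition 'serves alcohol' holds; ventilation inspection 77 days ago vs limit 60 → not met
4. pest-control treatment 57 days ago vs limit 60 → met
5. condition 'seating capacity exceeds 50' holds; walk-in cooler temperature (°F) 53 > 40 → not met
6. health inspection 112 days ago vs limit 180 → met
7. condition 'offers outdoor seating' holds; fire-suppression system test 33 days ago vs limit 30 → not met
Not met: 1, 3, 5, 7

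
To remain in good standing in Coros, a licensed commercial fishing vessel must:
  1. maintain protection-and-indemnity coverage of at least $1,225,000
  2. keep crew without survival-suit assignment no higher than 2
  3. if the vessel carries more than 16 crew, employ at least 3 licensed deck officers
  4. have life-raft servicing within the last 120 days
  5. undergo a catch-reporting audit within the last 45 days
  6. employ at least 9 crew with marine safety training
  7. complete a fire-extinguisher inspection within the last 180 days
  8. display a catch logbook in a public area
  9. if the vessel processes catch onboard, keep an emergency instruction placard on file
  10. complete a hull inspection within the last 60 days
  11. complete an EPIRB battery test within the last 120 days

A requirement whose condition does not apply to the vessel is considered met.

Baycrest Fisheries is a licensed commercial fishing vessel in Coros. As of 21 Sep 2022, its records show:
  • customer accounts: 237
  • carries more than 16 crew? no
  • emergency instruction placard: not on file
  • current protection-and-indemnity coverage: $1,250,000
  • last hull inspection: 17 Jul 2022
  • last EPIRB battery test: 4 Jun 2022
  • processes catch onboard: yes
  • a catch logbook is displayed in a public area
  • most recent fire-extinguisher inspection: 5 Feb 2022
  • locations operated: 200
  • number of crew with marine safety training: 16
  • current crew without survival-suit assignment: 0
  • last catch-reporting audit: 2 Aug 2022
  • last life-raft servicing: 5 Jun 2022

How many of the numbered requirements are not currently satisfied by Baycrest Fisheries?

4

1. protection-and-indemnity coverage $1,250,000 ≥ $1,225,000 → met
2. crew without survival-suit assignment 0 ≤ 2 → met
3. condition 'carries more than 16 crew' does not hold → requirement n/a → met
4. life-raft servicing 108 days ago vs limit 120 → met
5. catch-reporting audit 50 days ago vs limit 45 → not met
6. crew with marine safety training 16 ≥ 9 → met
7. fire-extinguisher inspection 228 days ago vs limit 180 → not met
8. catch logbook present → met
9. condition 'processes catch onboard' holds; emergency instruction placard absent → not met
10. hull inspection 66 days ago vs limit 60 → not met
11. EPIRB battery test 109 days ago vs limit 120 → met
Not met: 4 of 11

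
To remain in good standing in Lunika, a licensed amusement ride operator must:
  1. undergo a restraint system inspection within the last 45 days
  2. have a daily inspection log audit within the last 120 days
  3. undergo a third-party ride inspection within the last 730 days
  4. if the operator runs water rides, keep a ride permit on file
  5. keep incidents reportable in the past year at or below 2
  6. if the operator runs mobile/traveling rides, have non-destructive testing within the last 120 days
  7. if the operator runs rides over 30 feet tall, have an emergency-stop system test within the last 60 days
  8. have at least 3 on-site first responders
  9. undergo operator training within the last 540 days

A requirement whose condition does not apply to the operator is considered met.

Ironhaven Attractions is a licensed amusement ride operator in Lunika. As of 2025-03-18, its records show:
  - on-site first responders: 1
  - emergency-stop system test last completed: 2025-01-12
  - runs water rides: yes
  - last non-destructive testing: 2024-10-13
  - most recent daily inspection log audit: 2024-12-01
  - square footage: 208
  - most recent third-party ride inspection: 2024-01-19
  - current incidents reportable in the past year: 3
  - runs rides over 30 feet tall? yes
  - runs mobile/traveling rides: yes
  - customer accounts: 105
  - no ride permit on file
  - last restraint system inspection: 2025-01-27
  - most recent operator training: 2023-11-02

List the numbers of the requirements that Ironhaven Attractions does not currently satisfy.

1, 4, 5, 6, 7, 8

1. restraint system inspection 50 days ago vs limit 45 → not met
2. daily inspection log audit 107 days ago vs limit 120 → met
3. third-party ride inspection 424 days ago vs limit 730 → met
4. condition 'runs water rides' holds; ride permit absent → not met
5. incidents reportable in the past year 3 > 2 → not met
6. condition 'runs mobile/traveling rides' holds; non-destructive testing 156 days ago vs limit 120 → not met
7. condition 'runs rides over 30 feet tall' holds; emergency-stop system test 65 days ago vs limit 60 → not met
8. on-site first responders 1 < 3 → not met
9. operator training 502 days ago vs limit 540 → met
Not met: 1, 4, 5, 6, 7, 8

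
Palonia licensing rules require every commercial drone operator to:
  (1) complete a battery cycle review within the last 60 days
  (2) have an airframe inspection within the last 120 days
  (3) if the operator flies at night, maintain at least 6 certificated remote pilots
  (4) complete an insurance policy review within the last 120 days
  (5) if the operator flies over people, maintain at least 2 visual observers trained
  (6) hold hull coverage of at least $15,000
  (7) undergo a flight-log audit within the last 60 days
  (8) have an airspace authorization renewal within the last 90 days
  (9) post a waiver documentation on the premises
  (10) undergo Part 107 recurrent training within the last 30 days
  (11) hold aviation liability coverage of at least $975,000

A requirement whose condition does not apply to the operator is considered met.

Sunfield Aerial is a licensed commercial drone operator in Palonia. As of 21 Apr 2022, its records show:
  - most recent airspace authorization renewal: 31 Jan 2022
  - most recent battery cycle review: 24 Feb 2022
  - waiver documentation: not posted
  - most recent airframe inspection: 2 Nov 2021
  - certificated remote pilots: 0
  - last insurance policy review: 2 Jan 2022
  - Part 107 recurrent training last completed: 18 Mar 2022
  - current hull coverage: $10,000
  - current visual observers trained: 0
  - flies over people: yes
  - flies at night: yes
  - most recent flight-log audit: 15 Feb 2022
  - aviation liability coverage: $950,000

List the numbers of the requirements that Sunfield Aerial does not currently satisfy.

2, 3, 5, 6, 7, 9, 10, 11

1. battery cycle review 56 days ago vs limit 60 → met
2. airframe inspection 170 days ago vs limit 120 → not met
3. condition 'flies at night' holds; certificated remote pilots 0 < 6 → not met
4. insurance policy review 109 days ago vs limit 120 → met
5. condition 'flies over people' holds; visual observers trained 0 < 2 → not met
6. hull coverage $10,000 < $15,000 → not met
7. flight-log audit 65 days ago vs limit 60 → not met
8. airspace authorization renewal 80 days ago vs limit 90 → met
9. waiver documentation absent → not met
10. Part 107 recurrent training 34 days ago vs limit 30 → not met
11. aviation liability coverage $950,000 < $975,000 → not met
Not met: 2, 3, 5, 6, 7, 9, 10, 11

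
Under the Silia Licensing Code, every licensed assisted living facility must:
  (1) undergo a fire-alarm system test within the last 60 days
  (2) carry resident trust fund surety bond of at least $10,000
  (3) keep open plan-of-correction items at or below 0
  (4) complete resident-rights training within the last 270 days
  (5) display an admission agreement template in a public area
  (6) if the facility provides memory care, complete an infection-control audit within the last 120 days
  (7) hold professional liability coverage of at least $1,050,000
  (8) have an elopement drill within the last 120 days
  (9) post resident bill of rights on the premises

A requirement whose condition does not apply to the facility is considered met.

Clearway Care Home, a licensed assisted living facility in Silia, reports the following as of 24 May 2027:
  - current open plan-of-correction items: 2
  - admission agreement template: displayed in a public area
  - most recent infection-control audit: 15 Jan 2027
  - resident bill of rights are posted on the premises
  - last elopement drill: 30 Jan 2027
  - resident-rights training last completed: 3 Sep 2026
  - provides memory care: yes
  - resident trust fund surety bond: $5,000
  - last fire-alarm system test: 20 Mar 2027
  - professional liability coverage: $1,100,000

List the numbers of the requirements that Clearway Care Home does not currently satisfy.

1. fire-alarm system test 65 days ago vs limit 60 → not met
2. resident trust fund surety bond $5,000 < $10,000 → not met
3. open plan-of-correction items 2 > 0 → not met
4. resident-rights training 263 days ago vs limit 270 → met
5. admission agreement template present → met
6. condition 'provides memory care' holds; infection-control audit 129 days ago vs limit 120 → not met
7. professional liability coverage $1,100,000 ≥ $1,050,000 → met
8. elopement drill 114 days ago vs limit 120 → met
9. resident bill of rights present → met
Not met: 1, 2, 3, 6

1, 2, 3, 6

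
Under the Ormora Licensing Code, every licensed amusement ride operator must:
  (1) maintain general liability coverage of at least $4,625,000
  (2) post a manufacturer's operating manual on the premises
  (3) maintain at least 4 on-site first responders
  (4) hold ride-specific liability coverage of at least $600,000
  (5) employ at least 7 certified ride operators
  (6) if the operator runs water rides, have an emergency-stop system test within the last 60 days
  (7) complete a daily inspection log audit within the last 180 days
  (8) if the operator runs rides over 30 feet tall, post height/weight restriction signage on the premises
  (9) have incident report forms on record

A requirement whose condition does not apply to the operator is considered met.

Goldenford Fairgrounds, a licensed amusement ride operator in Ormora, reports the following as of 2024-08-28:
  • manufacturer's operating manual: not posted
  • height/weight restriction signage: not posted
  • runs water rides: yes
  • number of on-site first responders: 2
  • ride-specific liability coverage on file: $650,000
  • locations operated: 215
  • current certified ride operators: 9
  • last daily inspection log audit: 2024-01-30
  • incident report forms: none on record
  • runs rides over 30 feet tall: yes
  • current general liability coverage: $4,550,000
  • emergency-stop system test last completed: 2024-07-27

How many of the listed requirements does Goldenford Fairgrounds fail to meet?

6

1. general liability coverage $4,550,000 < $4,625,000 → not met
2. manufacturer's operating manual absent → not met
3. on-site first responders 2 < 4 → not met
4. ride-specific liability coverage $650,000 ≥ $600,000 → met
5. certified ride operators 9 ≥ 7 → met
6. condition 'runs water rides' holds; emergency-stop system test 32 days ago vs limit 60 → met
7. daily inspection log audit 211 days ago vs limit 180 → not met
8. condition 'runs rides over 30 feet tall' holds; height/weight restriction signage absent → not met
9. incident report forms absent → not met
Not met: 6 of 9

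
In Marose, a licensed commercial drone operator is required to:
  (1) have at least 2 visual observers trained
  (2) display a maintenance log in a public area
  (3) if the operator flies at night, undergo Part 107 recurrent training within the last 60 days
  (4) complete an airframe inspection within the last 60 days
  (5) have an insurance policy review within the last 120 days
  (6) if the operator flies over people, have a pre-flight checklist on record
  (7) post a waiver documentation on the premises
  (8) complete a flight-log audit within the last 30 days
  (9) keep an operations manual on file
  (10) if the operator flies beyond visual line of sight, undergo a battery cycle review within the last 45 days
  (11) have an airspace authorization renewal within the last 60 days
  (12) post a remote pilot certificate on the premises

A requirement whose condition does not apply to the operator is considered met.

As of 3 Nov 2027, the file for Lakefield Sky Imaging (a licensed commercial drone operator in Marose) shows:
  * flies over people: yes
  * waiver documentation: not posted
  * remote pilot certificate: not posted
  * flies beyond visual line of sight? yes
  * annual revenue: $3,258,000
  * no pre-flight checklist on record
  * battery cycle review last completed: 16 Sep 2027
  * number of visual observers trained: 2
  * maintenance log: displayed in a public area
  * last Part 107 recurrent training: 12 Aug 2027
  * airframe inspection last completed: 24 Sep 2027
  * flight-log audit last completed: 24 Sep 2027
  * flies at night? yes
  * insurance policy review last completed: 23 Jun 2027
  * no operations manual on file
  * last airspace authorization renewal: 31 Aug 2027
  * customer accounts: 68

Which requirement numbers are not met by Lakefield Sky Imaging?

1. visual observers trained 2 ≥ 2 → met
2. maintenance log present → met
3. condition 'flies at night' holds; Part 107 recurrent training 83 days ago vs limit 60 → not met
4. airframe inspection 40 days ago vs limit 60 → met
5. insurance policy review 133 days ago vs limit 120 → not met
6. condition 'flies over people' holds; pre-flight checklist absent → not met
7. waiver documentation absent → not met
8. flight-log audit 40 days ago vs limit 30 → not met
9. operations manual absent → not met
10. condition 'flies beyond visual line of sight' holds; battery cycle review 48 days ago vs limit 45 → not met
11. airspace authorization renewal 64 days ago vs limit 60 → not met
12. remote pilot certificate absent → not met
Not met: 3, 5, 6, 7, 8, 9, 10, 11, 12

3, 5, 6, 7, 8, 9, 10, 11, 12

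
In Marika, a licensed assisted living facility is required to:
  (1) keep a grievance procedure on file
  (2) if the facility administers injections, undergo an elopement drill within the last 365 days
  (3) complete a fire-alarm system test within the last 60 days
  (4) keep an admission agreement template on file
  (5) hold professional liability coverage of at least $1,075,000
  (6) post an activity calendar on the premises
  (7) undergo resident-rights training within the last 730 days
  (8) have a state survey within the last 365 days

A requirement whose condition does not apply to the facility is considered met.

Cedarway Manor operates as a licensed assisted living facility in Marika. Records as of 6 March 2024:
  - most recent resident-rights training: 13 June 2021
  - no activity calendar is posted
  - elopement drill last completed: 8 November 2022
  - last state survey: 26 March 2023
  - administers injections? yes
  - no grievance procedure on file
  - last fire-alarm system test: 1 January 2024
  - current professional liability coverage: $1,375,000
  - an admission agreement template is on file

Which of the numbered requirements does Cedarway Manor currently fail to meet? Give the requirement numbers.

1. grievance procedure absent → not met
2. condition 'administers injections' holds; elopement drill 484 days ago vs limit 365 → not met
3. fire-alarm system test 65 days ago vs limit 60 → not met
4. admission agreement template present → met
5. professional liability coverage $1,375,000 ≥ $1,075,000 → met
6. activity calendar absent → not met
7. resident-rights training 997 days ago vs limit 730 → not met
8. state survey 346 days ago vs limit 365 → met
Not met: 1, 2, 3, 6, 7

1, 2, 3, 6, 7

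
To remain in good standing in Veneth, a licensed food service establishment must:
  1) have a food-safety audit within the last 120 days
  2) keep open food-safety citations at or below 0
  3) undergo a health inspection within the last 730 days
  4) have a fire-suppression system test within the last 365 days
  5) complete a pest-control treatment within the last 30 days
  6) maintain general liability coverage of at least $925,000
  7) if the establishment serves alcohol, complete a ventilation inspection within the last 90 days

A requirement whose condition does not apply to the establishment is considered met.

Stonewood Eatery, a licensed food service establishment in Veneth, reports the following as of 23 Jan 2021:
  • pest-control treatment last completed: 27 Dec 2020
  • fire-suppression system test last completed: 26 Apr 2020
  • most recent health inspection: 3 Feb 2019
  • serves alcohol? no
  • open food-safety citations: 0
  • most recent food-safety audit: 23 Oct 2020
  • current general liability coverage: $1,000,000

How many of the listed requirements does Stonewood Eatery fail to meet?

0

1. food-safety audit 92 days ago vs limit 120 → met
2. open food-safety citations 0 ≤ 0 → met
3. health inspection 720 days ago vs limit 730 → met
4. fire-suppression system test 272 days ago vs limit 365 → met
5. pest-control treatment 27 days ago vs limit 30 → met
6. general liability coverage $1,000,000 ≥ $925,000 → met
7. condition 'serves alcohol' does not hold → requirement n/a → met
Not met: 0 of 7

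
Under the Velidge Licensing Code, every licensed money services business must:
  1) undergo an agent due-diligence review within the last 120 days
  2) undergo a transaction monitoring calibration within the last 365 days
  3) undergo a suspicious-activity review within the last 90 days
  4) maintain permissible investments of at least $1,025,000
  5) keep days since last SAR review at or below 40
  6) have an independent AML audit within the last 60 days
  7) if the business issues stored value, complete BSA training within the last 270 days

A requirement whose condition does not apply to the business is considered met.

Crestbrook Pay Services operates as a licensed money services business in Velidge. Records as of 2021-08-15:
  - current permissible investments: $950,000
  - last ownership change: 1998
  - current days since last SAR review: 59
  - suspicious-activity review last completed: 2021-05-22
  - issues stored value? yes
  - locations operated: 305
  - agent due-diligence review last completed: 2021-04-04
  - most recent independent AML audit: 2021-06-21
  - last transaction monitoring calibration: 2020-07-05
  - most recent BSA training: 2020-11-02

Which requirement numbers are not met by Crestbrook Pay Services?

1. agent due-diligence review 133 days ago vs limit 120 → not met
2. transaction monitoring calibration 406 days ago vs limit 365 → not met
3. suspicious-activity review 85 days ago vs limit 90 → met
4. permissible investments $950,000 < $1,025,000 → not met
5. days since last SAR review 59 > 40 → not met
6. independent AML audit 55 days ago vs limit 60 → met
7. condition 'issues stored value' holds; BSA training 286 days ago vs limit 270 → not met
Not met: 1, 2, 4, 5, 7

1, 2, 4, 5, 7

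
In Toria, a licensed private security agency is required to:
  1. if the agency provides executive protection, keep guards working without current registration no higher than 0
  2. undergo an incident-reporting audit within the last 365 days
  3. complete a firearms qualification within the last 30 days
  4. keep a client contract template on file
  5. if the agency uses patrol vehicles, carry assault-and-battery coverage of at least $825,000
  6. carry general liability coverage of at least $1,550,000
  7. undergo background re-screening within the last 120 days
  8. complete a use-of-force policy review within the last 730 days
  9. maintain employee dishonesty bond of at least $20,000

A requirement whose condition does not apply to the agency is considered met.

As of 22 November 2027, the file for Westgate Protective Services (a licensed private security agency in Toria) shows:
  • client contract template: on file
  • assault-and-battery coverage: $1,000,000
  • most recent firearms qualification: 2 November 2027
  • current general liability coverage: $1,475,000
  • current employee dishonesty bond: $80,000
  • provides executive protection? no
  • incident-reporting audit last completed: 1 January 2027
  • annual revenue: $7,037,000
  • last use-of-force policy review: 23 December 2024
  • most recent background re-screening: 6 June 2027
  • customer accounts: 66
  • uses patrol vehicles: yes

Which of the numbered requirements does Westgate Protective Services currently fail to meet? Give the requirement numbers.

1. condition 'provides executive protection' does not hold → requirement n/a → met
2. incident-reporting audit 325 days ago vs limit 365 → met
3. firearms qualification 20 days ago vs limit 30 → met
4. client contract template present → met
5. condition 'uses patrol vehicles' holds; assault-and-battery coverage $1,000,000 ≥ $825,000 → met
6. general liability coverage $1,475,000 < $1,550,000 → not met
7. background re-screening 169 days ago vs limit 120 → not met
8. use-of-force policy review 1064 days ago vs limit 730 → not met
9. employee dishonesty bond $80,000 ≥ $20,000 → met
Not met: 6, 7, 8

6, 7, 8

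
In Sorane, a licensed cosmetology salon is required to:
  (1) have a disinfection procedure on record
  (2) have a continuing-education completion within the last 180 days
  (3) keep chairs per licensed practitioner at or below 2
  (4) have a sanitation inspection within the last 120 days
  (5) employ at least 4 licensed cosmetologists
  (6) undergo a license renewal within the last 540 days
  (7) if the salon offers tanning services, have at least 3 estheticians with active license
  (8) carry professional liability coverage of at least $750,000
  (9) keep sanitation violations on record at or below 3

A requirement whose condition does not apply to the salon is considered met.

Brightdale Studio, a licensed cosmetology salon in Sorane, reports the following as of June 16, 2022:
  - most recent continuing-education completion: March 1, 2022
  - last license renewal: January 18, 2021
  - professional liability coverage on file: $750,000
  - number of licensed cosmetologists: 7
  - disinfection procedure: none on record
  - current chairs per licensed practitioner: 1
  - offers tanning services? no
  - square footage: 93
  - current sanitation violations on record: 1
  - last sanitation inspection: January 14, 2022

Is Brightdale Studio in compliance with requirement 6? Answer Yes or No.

6. license renewal 514 days ago vs limit 540 → met

Yes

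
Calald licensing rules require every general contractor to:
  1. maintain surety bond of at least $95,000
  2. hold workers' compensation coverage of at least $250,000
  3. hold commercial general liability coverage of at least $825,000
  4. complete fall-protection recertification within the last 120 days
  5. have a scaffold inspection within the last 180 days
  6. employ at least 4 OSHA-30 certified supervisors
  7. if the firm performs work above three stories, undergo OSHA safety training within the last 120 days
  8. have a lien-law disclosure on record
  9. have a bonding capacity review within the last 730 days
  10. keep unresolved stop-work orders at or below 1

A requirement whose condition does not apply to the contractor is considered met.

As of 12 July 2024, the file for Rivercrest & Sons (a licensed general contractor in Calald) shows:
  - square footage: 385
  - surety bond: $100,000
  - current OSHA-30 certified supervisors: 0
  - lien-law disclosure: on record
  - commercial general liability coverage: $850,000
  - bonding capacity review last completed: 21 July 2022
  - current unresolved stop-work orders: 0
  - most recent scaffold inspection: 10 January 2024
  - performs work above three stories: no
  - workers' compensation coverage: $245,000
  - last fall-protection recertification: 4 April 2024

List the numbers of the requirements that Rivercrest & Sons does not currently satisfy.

1. surety bond $100,000 ≥ $95,000 → met
2. workers' compensation coverage $245,000 < $250,000 → not met
3. commercial general liability coverage $850,000 ≥ $825,000 → met
4. fall-protection recertification 99 days ago vs limit 120 → met
5. scaffold inspection 184 days ago vs limit 180 → not met
6. OSHA-30 certified supervisors 0 < 4 → not met
7. condition 'performs work above three stories' does not hold → requirement n/a → met
8. lien-law disclosure present → met
9. bonding capacity review 722 days ago vs limit 730 → met
10. unresolved stop-work orders 0 ≤ 1 → met
Not met: 2, 5, 6

2, 5, 6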